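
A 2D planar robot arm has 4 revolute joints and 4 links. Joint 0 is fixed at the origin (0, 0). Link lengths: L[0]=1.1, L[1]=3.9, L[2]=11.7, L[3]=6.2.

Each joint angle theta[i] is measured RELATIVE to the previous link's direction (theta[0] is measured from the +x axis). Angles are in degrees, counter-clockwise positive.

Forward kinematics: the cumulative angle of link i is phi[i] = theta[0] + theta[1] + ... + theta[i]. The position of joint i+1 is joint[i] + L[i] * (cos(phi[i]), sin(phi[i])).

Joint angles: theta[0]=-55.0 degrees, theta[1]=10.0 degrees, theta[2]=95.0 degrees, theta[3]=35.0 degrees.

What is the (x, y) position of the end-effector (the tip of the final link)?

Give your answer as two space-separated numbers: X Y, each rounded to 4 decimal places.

joint[0] = (0.0000, 0.0000)  (base)
link 0: phi[0] = -55 = -55 deg
  cos(-55 deg) = 0.5736, sin(-55 deg) = -0.8192
  joint[1] = (0.0000, 0.0000) + 1.1 * (0.5736, -0.8192) = (0.0000 + 0.6309, 0.0000 + -0.9011) = (0.6309, -0.9011)
link 1: phi[1] = -55 + 10 = -45 deg
  cos(-45 deg) = 0.7071, sin(-45 deg) = -0.7071
  joint[2] = (0.6309, -0.9011) + 3.9 * (0.7071, -0.7071) = (0.6309 + 2.7577, -0.9011 + -2.7577) = (3.3887, -3.6588)
link 2: phi[2] = -55 + 10 + 95 = 50 deg
  cos(50 deg) = 0.6428, sin(50 deg) = 0.7660
  joint[3] = (3.3887, -3.6588) + 11.7 * (0.6428, 0.7660) = (3.3887 + 7.5206, -3.6588 + 8.9627) = (10.9093, 5.3039)
link 3: phi[3] = -55 + 10 + 95 + 35 = 85 deg
  cos(85 deg) = 0.0872, sin(85 deg) = 0.9962
  joint[4] = (10.9093, 5.3039) + 6.2 * (0.0872, 0.9962) = (10.9093 + 0.5404, 5.3039 + 6.1764) = (11.4496, 11.4803)
End effector: (11.4496, 11.4803)

Answer: 11.4496 11.4803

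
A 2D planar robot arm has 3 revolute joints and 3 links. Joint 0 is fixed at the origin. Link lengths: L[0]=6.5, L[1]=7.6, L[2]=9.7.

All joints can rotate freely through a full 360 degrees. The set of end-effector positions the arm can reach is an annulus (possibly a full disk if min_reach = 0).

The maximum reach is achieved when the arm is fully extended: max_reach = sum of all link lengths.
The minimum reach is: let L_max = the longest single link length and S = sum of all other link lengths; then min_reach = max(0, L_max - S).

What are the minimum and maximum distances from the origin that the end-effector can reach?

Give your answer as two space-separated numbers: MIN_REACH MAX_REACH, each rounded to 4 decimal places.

Answer: 0.0000 23.8000

Derivation:
Link lengths: [6.5, 7.6, 9.7]
max_reach = 6.5 + 7.6 + 9.7 = 23.8
L_max = max([6.5, 7.6, 9.7]) = 9.7
S (sum of others) = 23.8 - 9.7 = 14.1
min_reach = max(0, 9.7 - 14.1) = max(0, -4.4) = 0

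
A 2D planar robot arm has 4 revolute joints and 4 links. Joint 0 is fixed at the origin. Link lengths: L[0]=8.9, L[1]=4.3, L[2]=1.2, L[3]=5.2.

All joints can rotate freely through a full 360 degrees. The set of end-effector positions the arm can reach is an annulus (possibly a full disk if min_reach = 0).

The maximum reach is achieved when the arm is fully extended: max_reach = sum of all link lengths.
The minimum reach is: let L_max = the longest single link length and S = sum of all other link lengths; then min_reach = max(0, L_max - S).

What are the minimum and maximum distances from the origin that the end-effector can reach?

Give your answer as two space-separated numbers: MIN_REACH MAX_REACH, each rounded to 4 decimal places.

Answer: 0.0000 19.6000

Derivation:
Link lengths: [8.9, 4.3, 1.2, 5.2]
max_reach = 8.9 + 4.3 + 1.2 + 5.2 = 19.6
L_max = max([8.9, 4.3, 1.2, 5.2]) = 8.9
S (sum of others) = 19.6 - 8.9 = 10.7
min_reach = max(0, 8.9 - 10.7) = max(0, -1.8) = 0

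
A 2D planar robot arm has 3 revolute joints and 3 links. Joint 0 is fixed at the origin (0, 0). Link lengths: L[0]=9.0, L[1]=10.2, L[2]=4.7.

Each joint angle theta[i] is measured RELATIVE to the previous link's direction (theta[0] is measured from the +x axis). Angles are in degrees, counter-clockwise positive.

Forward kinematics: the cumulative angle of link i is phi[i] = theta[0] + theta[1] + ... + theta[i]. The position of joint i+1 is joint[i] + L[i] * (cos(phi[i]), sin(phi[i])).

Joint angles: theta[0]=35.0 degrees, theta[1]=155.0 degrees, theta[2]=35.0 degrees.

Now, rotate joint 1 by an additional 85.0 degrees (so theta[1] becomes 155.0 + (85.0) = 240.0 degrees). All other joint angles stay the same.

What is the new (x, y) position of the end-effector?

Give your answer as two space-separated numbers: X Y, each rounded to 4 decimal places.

joint[0] = (0.0000, 0.0000)  (base)
link 0: phi[0] = 35 = 35 deg
  cos(35 deg) = 0.8192, sin(35 deg) = 0.5736
  joint[1] = (0.0000, 0.0000) + 9 * (0.8192, 0.5736) = (0.0000 + 7.3724, 0.0000 + 5.1622) = (7.3724, 5.1622)
link 1: phi[1] = 35 + 240 = 275 deg
  cos(275 deg) = 0.0872, sin(275 deg) = -0.9962
  joint[2] = (7.3724, 5.1622) + 10.2 * (0.0872, -0.9962) = (7.3724 + 0.8890, 5.1622 + -10.1612) = (8.2614, -4.9990)
link 2: phi[2] = 35 + 240 + 35 = 310 deg
  cos(310 deg) = 0.6428, sin(310 deg) = -0.7660
  joint[3] = (8.2614, -4.9990) + 4.7 * (0.6428, -0.7660) = (8.2614 + 3.0211, -4.9990 + -3.6004) = (11.2825, -8.5994)
End effector: (11.2825, -8.5994)

Answer: 11.2825 -8.5994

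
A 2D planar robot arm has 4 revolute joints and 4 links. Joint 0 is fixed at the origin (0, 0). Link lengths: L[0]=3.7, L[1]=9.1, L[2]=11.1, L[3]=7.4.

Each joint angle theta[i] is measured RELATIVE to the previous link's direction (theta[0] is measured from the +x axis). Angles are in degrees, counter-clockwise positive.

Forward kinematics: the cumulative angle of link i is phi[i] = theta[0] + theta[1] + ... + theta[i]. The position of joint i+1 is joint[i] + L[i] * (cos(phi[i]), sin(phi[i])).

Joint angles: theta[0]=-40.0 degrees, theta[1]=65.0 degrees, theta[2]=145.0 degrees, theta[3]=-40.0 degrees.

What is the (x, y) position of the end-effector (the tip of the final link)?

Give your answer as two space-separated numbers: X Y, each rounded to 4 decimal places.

Answer: -4.6062 9.0637

Derivation:
joint[0] = (0.0000, 0.0000)  (base)
link 0: phi[0] = -40 = -40 deg
  cos(-40 deg) = 0.7660, sin(-40 deg) = -0.6428
  joint[1] = (0.0000, 0.0000) + 3.7 * (0.7660, -0.6428) = (0.0000 + 2.8344, 0.0000 + -2.3783) = (2.8344, -2.3783)
link 1: phi[1] = -40 + 65 = 25 deg
  cos(25 deg) = 0.9063, sin(25 deg) = 0.4226
  joint[2] = (2.8344, -2.3783) + 9.1 * (0.9063, 0.4226) = (2.8344 + 8.2474, -2.3783 + 3.8458) = (11.0818, 1.4675)
link 2: phi[2] = -40 + 65 + 145 = 170 deg
  cos(170 deg) = -0.9848, sin(170 deg) = 0.1736
  joint[3] = (11.0818, 1.4675) + 11.1 * (-0.9848, 0.1736) = (11.0818 + -10.9314, 1.4675 + 1.9275) = (0.1504, 3.3950)
link 3: phi[3] = -40 + 65 + 145 + -40 = 130 deg
  cos(130 deg) = -0.6428, sin(130 deg) = 0.7660
  joint[4] = (0.1504, 3.3950) + 7.4 * (-0.6428, 0.7660) = (0.1504 + -4.7566, 3.3950 + 5.6687) = (-4.6062, 9.0637)
End effector: (-4.6062, 9.0637)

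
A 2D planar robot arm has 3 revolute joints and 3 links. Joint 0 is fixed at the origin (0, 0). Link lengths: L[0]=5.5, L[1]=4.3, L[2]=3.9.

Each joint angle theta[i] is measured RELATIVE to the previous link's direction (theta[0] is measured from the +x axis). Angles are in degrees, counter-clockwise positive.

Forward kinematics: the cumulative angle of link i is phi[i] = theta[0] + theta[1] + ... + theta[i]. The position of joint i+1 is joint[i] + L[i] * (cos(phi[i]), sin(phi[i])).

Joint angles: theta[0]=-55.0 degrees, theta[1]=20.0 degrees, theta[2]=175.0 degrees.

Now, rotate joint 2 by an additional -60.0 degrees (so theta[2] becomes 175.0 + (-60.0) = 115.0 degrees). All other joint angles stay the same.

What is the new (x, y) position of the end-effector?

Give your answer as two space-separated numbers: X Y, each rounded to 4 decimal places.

Answer: 7.3543 -3.1310

Derivation:
joint[0] = (0.0000, 0.0000)  (base)
link 0: phi[0] = -55 = -55 deg
  cos(-55 deg) = 0.5736, sin(-55 deg) = -0.8192
  joint[1] = (0.0000, 0.0000) + 5.5 * (0.5736, -0.8192) = (0.0000 + 3.1547, 0.0000 + -4.5053) = (3.1547, -4.5053)
link 1: phi[1] = -55 + 20 = -35 deg
  cos(-35 deg) = 0.8192, sin(-35 deg) = -0.5736
  joint[2] = (3.1547, -4.5053) + 4.3 * (0.8192, -0.5736) = (3.1547 + 3.5224, -4.5053 + -2.4664) = (6.6770, -6.9717)
link 2: phi[2] = -55 + 20 + 115 = 80 deg
  cos(80 deg) = 0.1736, sin(80 deg) = 0.9848
  joint[3] = (6.6770, -6.9717) + 3.9 * (0.1736, 0.9848) = (6.6770 + 0.6772, -6.9717 + 3.8408) = (7.3543, -3.1310)
End effector: (7.3543, -3.1310)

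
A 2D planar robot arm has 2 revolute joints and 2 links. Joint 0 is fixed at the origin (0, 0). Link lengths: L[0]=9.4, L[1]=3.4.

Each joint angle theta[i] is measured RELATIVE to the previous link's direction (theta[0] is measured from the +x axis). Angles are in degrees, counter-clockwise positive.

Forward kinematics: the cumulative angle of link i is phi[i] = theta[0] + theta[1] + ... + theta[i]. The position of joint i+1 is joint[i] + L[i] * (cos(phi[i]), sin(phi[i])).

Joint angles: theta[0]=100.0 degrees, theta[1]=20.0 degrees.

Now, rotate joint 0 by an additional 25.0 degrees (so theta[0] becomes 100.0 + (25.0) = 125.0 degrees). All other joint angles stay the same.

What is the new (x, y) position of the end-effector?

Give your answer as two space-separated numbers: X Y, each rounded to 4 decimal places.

Answer: -8.1767 9.6502

Derivation:
joint[0] = (0.0000, 0.0000)  (base)
link 0: phi[0] = 125 = 125 deg
  cos(125 deg) = -0.5736, sin(125 deg) = 0.8192
  joint[1] = (0.0000, 0.0000) + 9.4 * (-0.5736, 0.8192) = (0.0000 + -5.3916, 0.0000 + 7.7000) = (-5.3916, 7.7000)
link 1: phi[1] = 125 + 20 = 145 deg
  cos(145 deg) = -0.8192, sin(145 deg) = 0.5736
  joint[2] = (-5.3916, 7.7000) + 3.4 * (-0.8192, 0.5736) = (-5.3916 + -2.7851, 7.7000 + 1.9502) = (-8.1767, 9.6502)
End effector: (-8.1767, 9.6502)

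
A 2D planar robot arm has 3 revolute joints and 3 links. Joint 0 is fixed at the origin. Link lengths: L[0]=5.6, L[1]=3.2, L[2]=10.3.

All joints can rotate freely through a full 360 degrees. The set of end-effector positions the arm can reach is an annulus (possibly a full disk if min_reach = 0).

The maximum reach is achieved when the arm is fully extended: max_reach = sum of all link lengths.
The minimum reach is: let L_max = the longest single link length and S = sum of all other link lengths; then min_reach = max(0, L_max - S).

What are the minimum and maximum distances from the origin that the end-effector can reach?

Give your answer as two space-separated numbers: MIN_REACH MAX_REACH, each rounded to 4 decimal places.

Link lengths: [5.6, 3.2, 10.3]
max_reach = 5.6 + 3.2 + 10.3 = 19.1
L_max = max([5.6, 3.2, 10.3]) = 10.3
S (sum of others) = 19.1 - 10.3 = 8.8
min_reach = max(0, 10.3 - 8.8) = max(0, 1.5) = 1.5

Answer: 1.5000 19.1000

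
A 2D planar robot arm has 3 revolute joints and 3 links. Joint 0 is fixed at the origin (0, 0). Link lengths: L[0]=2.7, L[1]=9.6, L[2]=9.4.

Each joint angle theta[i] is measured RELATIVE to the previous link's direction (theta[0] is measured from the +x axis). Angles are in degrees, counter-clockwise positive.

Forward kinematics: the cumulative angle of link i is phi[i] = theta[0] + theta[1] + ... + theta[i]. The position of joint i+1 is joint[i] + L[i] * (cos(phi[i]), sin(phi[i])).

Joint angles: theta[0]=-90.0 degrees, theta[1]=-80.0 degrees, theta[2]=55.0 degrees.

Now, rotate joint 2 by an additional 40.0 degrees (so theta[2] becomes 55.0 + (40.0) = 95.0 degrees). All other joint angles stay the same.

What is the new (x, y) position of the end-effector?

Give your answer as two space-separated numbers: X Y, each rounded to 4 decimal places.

Answer: -7.0213 -13.4467

Derivation:
joint[0] = (0.0000, 0.0000)  (base)
link 0: phi[0] = -90 = -90 deg
  cos(-90 deg) = 0.0000, sin(-90 deg) = -1.0000
  joint[1] = (0.0000, 0.0000) + 2.7 * (0.0000, -1.0000) = (0.0000 + 0.0000, 0.0000 + -2.7000) = (0.0000, -2.7000)
link 1: phi[1] = -90 + -80 = -170 deg
  cos(-170 deg) = -0.9848, sin(-170 deg) = -0.1736
  joint[2] = (0.0000, -2.7000) + 9.6 * (-0.9848, -0.1736) = (0.0000 + -9.4542, -2.7000 + -1.6670) = (-9.4542, -4.3670)
link 2: phi[2] = -90 + -80 + 95 = -75 deg
  cos(-75 deg) = 0.2588, sin(-75 deg) = -0.9659
  joint[3] = (-9.4542, -4.3670) + 9.4 * (0.2588, -0.9659) = (-9.4542 + 2.4329, -4.3670 + -9.0797) = (-7.0213, -13.4467)
End effector: (-7.0213, -13.4467)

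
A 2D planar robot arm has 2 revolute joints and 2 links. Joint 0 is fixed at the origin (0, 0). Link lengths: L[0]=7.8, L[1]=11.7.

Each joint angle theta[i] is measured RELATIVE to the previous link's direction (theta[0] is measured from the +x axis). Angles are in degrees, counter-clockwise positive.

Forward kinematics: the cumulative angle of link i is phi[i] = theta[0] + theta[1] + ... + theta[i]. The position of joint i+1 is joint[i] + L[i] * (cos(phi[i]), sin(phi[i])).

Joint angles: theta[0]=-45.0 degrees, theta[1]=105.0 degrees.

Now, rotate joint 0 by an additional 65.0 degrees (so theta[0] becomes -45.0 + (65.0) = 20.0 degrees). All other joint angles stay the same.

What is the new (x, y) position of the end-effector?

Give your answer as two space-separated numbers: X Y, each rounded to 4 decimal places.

Answer: 0.6188 12.2518

Derivation:
joint[0] = (0.0000, 0.0000)  (base)
link 0: phi[0] = 20 = 20 deg
  cos(20 deg) = 0.9397, sin(20 deg) = 0.3420
  joint[1] = (0.0000, 0.0000) + 7.8 * (0.9397, 0.3420) = (0.0000 + 7.3296, 0.0000 + 2.6678) = (7.3296, 2.6678)
link 1: phi[1] = 20 + 105 = 125 deg
  cos(125 deg) = -0.5736, sin(125 deg) = 0.8192
  joint[2] = (7.3296, 2.6678) + 11.7 * (-0.5736, 0.8192) = (7.3296 + -6.7108, 2.6678 + 9.5841) = (0.6188, 12.2518)
End effector: (0.6188, 12.2518)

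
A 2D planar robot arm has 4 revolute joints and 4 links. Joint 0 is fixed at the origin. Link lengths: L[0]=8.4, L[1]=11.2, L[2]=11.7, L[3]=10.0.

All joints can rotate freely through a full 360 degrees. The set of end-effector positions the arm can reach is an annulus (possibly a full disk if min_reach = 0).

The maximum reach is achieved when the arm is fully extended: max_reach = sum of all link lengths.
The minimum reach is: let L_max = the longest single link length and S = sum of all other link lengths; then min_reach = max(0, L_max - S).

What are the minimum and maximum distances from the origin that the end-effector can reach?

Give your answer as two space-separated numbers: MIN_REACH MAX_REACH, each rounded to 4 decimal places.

Link lengths: [8.4, 11.2, 11.7, 10.0]
max_reach = 8.4 + 11.2 + 11.7 + 10 = 41.3
L_max = max([8.4, 11.2, 11.7, 10.0]) = 11.7
S (sum of others) = 41.3 - 11.7 = 29.6
min_reach = max(0, 11.7 - 29.6) = max(0, -17.9) = 0

Answer: 0.0000 41.3000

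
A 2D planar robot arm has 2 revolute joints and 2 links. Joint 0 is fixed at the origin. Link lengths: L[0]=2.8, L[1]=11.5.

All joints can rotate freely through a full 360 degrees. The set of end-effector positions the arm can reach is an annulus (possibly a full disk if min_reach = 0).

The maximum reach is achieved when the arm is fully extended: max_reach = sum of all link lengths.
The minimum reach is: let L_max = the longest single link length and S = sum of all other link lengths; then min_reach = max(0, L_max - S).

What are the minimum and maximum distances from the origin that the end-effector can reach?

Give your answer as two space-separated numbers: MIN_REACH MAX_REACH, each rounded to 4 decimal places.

Answer: 8.7000 14.3000

Derivation:
Link lengths: [2.8, 11.5]
max_reach = 2.8 + 11.5 = 14.3
L_max = max([2.8, 11.5]) = 11.5
S (sum of others) = 14.3 - 11.5 = 2.8
min_reach = max(0, 11.5 - 2.8) = max(0, 8.7) = 8.7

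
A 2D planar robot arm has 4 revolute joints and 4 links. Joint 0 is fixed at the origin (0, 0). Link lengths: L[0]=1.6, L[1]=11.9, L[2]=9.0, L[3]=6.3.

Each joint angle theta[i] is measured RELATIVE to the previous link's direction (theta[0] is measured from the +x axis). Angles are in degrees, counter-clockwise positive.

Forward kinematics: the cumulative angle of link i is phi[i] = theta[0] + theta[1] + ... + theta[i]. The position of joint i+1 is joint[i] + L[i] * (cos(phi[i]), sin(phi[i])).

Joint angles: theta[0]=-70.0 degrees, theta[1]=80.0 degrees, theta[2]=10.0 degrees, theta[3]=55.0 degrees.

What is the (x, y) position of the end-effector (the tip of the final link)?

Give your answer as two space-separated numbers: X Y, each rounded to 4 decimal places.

Answer: 22.3542 9.7264

Derivation:
joint[0] = (0.0000, 0.0000)  (base)
link 0: phi[0] = -70 = -70 deg
  cos(-70 deg) = 0.3420, sin(-70 deg) = -0.9397
  joint[1] = (0.0000, 0.0000) + 1.6 * (0.3420, -0.9397) = (0.0000 + 0.5472, 0.0000 + -1.5035) = (0.5472, -1.5035)
link 1: phi[1] = -70 + 80 = 10 deg
  cos(10 deg) = 0.9848, sin(10 deg) = 0.1736
  joint[2] = (0.5472, -1.5035) + 11.9 * (0.9848, 0.1736) = (0.5472 + 11.7192, -1.5035 + 2.0664) = (12.2664, 0.5629)
link 2: phi[2] = -70 + 80 + 10 = 20 deg
  cos(20 deg) = 0.9397, sin(20 deg) = 0.3420
  joint[3] = (12.2664, 0.5629) + 9 * (0.9397, 0.3420) = (12.2664 + 8.4572, 0.5629 + 3.0782) = (20.7237, 3.6411)
link 3: phi[3] = -70 + 80 + 10 + 55 = 75 deg
  cos(75 deg) = 0.2588, sin(75 deg) = 0.9659
  joint[4] = (20.7237, 3.6411) + 6.3 * (0.2588, 0.9659) = (20.7237 + 1.6306, 3.6411 + 6.0853) = (22.3542, 9.7264)
End effector: (22.3542, 9.7264)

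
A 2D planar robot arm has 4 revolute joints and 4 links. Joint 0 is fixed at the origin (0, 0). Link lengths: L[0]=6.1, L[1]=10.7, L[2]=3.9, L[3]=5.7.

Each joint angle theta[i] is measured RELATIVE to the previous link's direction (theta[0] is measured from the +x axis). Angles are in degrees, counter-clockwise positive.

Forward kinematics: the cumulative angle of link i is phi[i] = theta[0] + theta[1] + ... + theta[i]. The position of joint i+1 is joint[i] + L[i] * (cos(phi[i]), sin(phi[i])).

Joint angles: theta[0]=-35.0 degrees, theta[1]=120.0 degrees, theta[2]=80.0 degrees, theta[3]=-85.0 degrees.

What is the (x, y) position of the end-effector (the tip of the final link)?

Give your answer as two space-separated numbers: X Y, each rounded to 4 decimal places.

joint[0] = (0.0000, 0.0000)  (base)
link 0: phi[0] = -35 = -35 deg
  cos(-35 deg) = 0.8192, sin(-35 deg) = -0.5736
  joint[1] = (0.0000, 0.0000) + 6.1 * (0.8192, -0.5736) = (0.0000 + 4.9968, 0.0000 + -3.4988) = (4.9968, -3.4988)
link 1: phi[1] = -35 + 120 = 85 deg
  cos(85 deg) = 0.0872, sin(85 deg) = 0.9962
  joint[2] = (4.9968, -3.4988) + 10.7 * (0.0872, 0.9962) = (4.9968 + 0.9326, -3.4988 + 10.6593) = (5.9294, 7.1605)
link 2: phi[2] = -35 + 120 + 80 = 165 deg
  cos(165 deg) = -0.9659, sin(165 deg) = 0.2588
  joint[3] = (5.9294, 7.1605) + 3.9 * (-0.9659, 0.2588) = (5.9294 + -3.7671, 7.1605 + 1.0094) = (2.1623, 8.1699)
link 3: phi[3] = -35 + 120 + 80 + -85 = 80 deg
  cos(80 deg) = 0.1736, sin(80 deg) = 0.9848
  joint[4] = (2.1623, 8.1699) + 5.7 * (0.1736, 0.9848) = (2.1623 + 0.9898, 8.1699 + 5.6134) = (3.1521, 13.7833)
End effector: (3.1521, 13.7833)

Answer: 3.1521 13.7833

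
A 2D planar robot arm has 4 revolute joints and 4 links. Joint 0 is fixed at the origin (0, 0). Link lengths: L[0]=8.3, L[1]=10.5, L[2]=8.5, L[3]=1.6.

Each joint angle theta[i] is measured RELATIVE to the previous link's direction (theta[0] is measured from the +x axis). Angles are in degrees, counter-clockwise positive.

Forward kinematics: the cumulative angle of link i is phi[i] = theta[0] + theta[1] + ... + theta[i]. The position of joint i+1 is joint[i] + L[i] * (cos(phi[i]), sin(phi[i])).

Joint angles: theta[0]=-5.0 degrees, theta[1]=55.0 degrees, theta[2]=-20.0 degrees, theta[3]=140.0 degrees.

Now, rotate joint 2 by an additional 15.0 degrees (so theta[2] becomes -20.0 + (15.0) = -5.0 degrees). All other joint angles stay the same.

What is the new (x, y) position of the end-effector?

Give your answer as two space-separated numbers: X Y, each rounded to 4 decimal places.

joint[0] = (0.0000, 0.0000)  (base)
link 0: phi[0] = -5 = -5 deg
  cos(-5 deg) = 0.9962, sin(-5 deg) = -0.0872
  joint[1] = (0.0000, 0.0000) + 8.3 * (0.9962, -0.0872) = (0.0000 + 8.2684, 0.0000 + -0.7234) = (8.2684, -0.7234)
link 1: phi[1] = -5 + 55 = 50 deg
  cos(50 deg) = 0.6428, sin(50 deg) = 0.7660
  joint[2] = (8.2684, -0.7234) + 10.5 * (0.6428, 0.7660) = (8.2684 + 6.7493, -0.7234 + 8.0435) = (15.0177, 7.3201)
link 2: phi[2] = -5 + 55 + -5 = 45 deg
  cos(45 deg) = 0.7071, sin(45 deg) = 0.7071
  joint[3] = (15.0177, 7.3201) + 8.5 * (0.7071, 0.7071) = (15.0177 + 6.0104, 7.3201 + 6.0104) = (21.0281, 13.3305)
link 3: phi[3] = -5 + 55 + -5 + 140 = 185 deg
  cos(185 deg) = -0.9962, sin(185 deg) = -0.0872
  joint[4] = (21.0281, 13.3305) + 1.6 * (-0.9962, -0.0872) = (21.0281 + -1.5939, 13.3305 + -0.1394) = (19.4342, 13.1910)
End effector: (19.4342, 13.1910)

Answer: 19.4342 13.1910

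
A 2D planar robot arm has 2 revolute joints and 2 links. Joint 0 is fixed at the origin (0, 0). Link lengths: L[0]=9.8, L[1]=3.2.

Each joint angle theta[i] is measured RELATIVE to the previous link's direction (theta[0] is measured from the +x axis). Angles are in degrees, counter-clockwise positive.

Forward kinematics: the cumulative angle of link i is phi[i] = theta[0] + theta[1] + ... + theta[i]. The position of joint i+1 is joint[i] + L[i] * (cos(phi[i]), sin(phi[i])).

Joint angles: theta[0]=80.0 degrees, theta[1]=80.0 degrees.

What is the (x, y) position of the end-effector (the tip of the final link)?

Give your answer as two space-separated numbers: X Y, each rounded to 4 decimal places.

joint[0] = (0.0000, 0.0000)  (base)
link 0: phi[0] = 80 = 80 deg
  cos(80 deg) = 0.1736, sin(80 deg) = 0.9848
  joint[1] = (0.0000, 0.0000) + 9.8 * (0.1736, 0.9848) = (0.0000 + 1.7018, 0.0000 + 9.6511) = (1.7018, 9.6511)
link 1: phi[1] = 80 + 80 = 160 deg
  cos(160 deg) = -0.9397, sin(160 deg) = 0.3420
  joint[2] = (1.7018, 9.6511) + 3.2 * (-0.9397, 0.3420) = (1.7018 + -3.0070, 9.6511 + 1.0945) = (-1.3053, 10.7456)
End effector: (-1.3053, 10.7456)

Answer: -1.3053 10.7456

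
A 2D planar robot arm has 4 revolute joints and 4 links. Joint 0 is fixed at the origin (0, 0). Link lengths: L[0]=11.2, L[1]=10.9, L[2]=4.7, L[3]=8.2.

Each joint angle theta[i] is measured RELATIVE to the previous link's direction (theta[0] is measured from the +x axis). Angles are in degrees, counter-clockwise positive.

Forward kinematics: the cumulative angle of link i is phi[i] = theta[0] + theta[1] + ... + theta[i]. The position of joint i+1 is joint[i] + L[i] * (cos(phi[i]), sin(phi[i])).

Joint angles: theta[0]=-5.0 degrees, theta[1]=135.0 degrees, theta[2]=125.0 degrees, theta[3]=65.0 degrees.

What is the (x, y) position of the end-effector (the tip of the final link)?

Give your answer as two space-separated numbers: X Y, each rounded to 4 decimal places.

joint[0] = (0.0000, 0.0000)  (base)
link 0: phi[0] = -5 = -5 deg
  cos(-5 deg) = 0.9962, sin(-5 deg) = -0.0872
  joint[1] = (0.0000, 0.0000) + 11.2 * (0.9962, -0.0872) = (0.0000 + 11.1574, 0.0000 + -0.9761) = (11.1574, -0.9761)
link 1: phi[1] = -5 + 135 = 130 deg
  cos(130 deg) = -0.6428, sin(130 deg) = 0.7660
  joint[2] = (11.1574, -0.9761) + 10.9 * (-0.6428, 0.7660) = (11.1574 + -7.0064, -0.9761 + 8.3499) = (4.1510, 7.3737)
link 2: phi[2] = -5 + 135 + 125 = 255 deg
  cos(255 deg) = -0.2588, sin(255 deg) = -0.9659
  joint[3] = (4.1510, 7.3737) + 4.7 * (-0.2588, -0.9659) = (4.1510 + -1.2164, 7.3737 + -4.5399) = (2.9345, 2.8339)
link 3: phi[3] = -5 + 135 + 125 + 65 = 320 deg
  cos(320 deg) = 0.7660, sin(320 deg) = -0.6428
  joint[4] = (2.9345, 2.8339) + 8.2 * (0.7660, -0.6428) = (2.9345 + 6.2816, 2.8339 + -5.2709) = (9.2161, -2.4370)
End effector: (9.2161, -2.4370)

Answer: 9.2161 -2.4370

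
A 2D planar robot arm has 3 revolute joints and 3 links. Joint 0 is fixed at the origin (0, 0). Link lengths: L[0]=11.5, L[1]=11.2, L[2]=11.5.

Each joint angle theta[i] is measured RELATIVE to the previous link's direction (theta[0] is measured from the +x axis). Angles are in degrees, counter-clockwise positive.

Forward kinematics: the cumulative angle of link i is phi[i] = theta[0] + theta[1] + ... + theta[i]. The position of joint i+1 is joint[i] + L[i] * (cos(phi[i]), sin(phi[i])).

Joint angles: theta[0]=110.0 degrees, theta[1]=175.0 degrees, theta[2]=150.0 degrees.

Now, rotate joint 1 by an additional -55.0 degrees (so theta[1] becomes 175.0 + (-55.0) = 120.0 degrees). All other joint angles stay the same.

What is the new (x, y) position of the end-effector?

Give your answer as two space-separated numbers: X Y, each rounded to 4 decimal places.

joint[0] = (0.0000, 0.0000)  (base)
link 0: phi[0] = 110 = 110 deg
  cos(110 deg) = -0.3420, sin(110 deg) = 0.9397
  joint[1] = (0.0000, 0.0000) + 11.5 * (-0.3420, 0.9397) = (0.0000 + -3.9332, 0.0000 + 10.8065) = (-3.9332, 10.8065)
link 1: phi[1] = 110 + 120 = 230 deg
  cos(230 deg) = -0.6428, sin(230 deg) = -0.7660
  joint[2] = (-3.9332, 10.8065) + 11.2 * (-0.6428, -0.7660) = (-3.9332 + -7.1992, 10.8065 + -8.5797) = (-11.1325, 2.2268)
link 2: phi[2] = 110 + 120 + 150 = 380 deg
  cos(380 deg) = 0.9397, sin(380 deg) = 0.3420
  joint[3] = (-11.1325, 2.2268) + 11.5 * (0.9397, 0.3420) = (-11.1325 + 10.8065, 2.2268 + 3.9332) = (-0.3260, 6.1600)
End effector: (-0.3260, 6.1600)

Answer: -0.3260 6.1600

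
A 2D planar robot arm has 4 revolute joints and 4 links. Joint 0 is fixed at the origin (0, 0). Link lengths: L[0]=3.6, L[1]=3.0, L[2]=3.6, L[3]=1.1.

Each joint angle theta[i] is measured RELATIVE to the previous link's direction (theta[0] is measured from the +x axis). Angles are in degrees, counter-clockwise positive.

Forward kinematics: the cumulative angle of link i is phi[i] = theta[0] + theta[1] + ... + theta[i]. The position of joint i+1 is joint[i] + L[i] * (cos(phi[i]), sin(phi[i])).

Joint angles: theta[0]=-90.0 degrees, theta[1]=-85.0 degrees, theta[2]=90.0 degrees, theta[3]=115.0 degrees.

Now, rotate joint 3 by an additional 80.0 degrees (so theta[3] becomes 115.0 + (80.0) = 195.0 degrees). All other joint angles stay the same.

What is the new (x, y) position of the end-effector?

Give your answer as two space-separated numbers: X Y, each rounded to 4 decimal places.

joint[0] = (0.0000, 0.0000)  (base)
link 0: phi[0] = -90 = -90 deg
  cos(-90 deg) = 0.0000, sin(-90 deg) = -1.0000
  joint[1] = (0.0000, 0.0000) + 3.6 * (0.0000, -1.0000) = (0.0000 + 0.0000, 0.0000 + -3.6000) = (0.0000, -3.6000)
link 1: phi[1] = -90 + -85 = -175 deg
  cos(-175 deg) = -0.9962, sin(-175 deg) = -0.0872
  joint[2] = (0.0000, -3.6000) + 3 * (-0.9962, -0.0872) = (0.0000 + -2.9886, -3.6000 + -0.2615) = (-2.9886, -3.8615)
link 2: phi[2] = -90 + -85 + 90 = -85 deg
  cos(-85 deg) = 0.0872, sin(-85 deg) = -0.9962
  joint[3] = (-2.9886, -3.8615) + 3.6 * (0.0872, -0.9962) = (-2.9886 + 0.3138, -3.8615 + -3.5863) = (-2.6748, -7.4478)
link 3: phi[3] = -90 + -85 + 90 + 195 = 110 deg
  cos(110 deg) = -0.3420, sin(110 deg) = 0.9397
  joint[4] = (-2.6748, -7.4478) + 1.1 * (-0.3420, 0.9397) = (-2.6748 + -0.3762, -7.4478 + 1.0337) = (-3.0510, -6.4141)
End effector: (-3.0510, -6.4141)

Answer: -3.0510 -6.4141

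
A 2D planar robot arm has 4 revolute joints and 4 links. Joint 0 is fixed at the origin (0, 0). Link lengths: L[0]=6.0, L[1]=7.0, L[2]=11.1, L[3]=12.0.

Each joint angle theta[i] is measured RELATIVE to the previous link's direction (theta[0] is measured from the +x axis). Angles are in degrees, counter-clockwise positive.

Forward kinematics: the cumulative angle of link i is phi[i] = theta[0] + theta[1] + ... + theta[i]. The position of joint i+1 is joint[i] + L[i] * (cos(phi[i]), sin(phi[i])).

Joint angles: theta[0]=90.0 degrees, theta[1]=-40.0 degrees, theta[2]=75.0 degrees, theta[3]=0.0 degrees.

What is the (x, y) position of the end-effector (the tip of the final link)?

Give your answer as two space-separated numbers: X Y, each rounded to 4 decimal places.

joint[0] = (0.0000, 0.0000)  (base)
link 0: phi[0] = 90 = 90 deg
  cos(90 deg) = 0.0000, sin(90 deg) = 1.0000
  joint[1] = (0.0000, 0.0000) + 6 * (0.0000, 1.0000) = (0.0000 + 0.0000, 0.0000 + 6.0000) = (0.0000, 6.0000)
link 1: phi[1] = 90 + -40 = 50 deg
  cos(50 deg) = 0.6428, sin(50 deg) = 0.7660
  joint[2] = (0.0000, 6.0000) + 7 * (0.6428, 0.7660) = (0.0000 + 4.4995, 6.0000 + 5.3623) = (4.4995, 11.3623)
link 2: phi[2] = 90 + -40 + 75 = 125 deg
  cos(125 deg) = -0.5736, sin(125 deg) = 0.8192
  joint[3] = (4.4995, 11.3623) + 11.1 * (-0.5736, 0.8192) = (4.4995 + -6.3667, 11.3623 + 9.0926) = (-1.8672, 20.4549)
link 3: phi[3] = 90 + -40 + 75 + 0 = 125 deg
  cos(125 deg) = -0.5736, sin(125 deg) = 0.8192
  joint[4] = (-1.8672, 20.4549) + 12 * (-0.5736, 0.8192) = (-1.8672 + -6.8829, 20.4549 + 9.8298) = (-8.7501, 30.2847)
End effector: (-8.7501, 30.2847)

Answer: -8.7501 30.2847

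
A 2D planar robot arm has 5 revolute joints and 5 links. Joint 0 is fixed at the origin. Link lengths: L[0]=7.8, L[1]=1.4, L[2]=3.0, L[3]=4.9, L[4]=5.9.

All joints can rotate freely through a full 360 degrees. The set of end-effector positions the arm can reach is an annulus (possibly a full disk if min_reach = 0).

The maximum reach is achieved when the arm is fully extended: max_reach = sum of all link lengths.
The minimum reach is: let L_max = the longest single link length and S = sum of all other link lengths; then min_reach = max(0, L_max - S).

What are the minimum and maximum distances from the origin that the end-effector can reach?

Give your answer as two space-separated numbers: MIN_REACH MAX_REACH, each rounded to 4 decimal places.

Link lengths: [7.8, 1.4, 3.0, 4.9, 5.9]
max_reach = 7.8 + 1.4 + 3 + 4.9 + 5.9 = 23
L_max = max([7.8, 1.4, 3.0, 4.9, 5.9]) = 7.8
S (sum of others) = 23 - 7.8 = 15.2
min_reach = max(0, 7.8 - 15.2) = max(0, -7.4) = 0

Answer: 0.0000 23.0000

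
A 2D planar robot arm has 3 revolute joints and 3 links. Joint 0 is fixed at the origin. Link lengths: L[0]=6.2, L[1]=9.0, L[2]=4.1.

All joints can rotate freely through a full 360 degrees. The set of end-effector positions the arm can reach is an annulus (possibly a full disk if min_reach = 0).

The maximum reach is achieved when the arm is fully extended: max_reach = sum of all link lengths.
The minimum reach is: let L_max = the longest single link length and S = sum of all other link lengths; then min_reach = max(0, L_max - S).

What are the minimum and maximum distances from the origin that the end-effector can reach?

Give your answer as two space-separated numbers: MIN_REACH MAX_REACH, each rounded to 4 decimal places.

Link lengths: [6.2, 9.0, 4.1]
max_reach = 6.2 + 9 + 4.1 = 19.3
L_max = max([6.2, 9.0, 4.1]) = 9
S (sum of others) = 19.3 - 9 = 10.3
min_reach = max(0, 9 - 10.3) = max(0, -1.3) = 0

Answer: 0.0000 19.3000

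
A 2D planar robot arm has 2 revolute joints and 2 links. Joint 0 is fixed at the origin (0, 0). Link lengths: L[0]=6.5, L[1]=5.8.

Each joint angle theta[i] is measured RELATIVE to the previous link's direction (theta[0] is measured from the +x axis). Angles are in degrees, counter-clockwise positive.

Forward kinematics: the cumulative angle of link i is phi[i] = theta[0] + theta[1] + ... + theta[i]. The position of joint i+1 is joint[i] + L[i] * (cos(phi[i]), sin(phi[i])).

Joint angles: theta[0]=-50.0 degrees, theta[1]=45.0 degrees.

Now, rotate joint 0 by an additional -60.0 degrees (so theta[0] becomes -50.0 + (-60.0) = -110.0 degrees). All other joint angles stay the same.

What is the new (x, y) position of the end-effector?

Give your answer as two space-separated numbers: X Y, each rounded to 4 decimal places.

joint[0] = (0.0000, 0.0000)  (base)
link 0: phi[0] = -110 = -110 deg
  cos(-110 deg) = -0.3420, sin(-110 deg) = -0.9397
  joint[1] = (0.0000, 0.0000) + 6.5 * (-0.3420, -0.9397) = (0.0000 + -2.2231, 0.0000 + -6.1080) = (-2.2231, -6.1080)
link 1: phi[1] = -110 + 45 = -65 deg
  cos(-65 deg) = 0.4226, sin(-65 deg) = -0.9063
  joint[2] = (-2.2231, -6.1080) + 5.8 * (0.4226, -0.9063) = (-2.2231 + 2.4512, -6.1080 + -5.2566) = (0.2281, -11.3646)
End effector: (0.2281, -11.3646)

Answer: 0.2281 -11.3646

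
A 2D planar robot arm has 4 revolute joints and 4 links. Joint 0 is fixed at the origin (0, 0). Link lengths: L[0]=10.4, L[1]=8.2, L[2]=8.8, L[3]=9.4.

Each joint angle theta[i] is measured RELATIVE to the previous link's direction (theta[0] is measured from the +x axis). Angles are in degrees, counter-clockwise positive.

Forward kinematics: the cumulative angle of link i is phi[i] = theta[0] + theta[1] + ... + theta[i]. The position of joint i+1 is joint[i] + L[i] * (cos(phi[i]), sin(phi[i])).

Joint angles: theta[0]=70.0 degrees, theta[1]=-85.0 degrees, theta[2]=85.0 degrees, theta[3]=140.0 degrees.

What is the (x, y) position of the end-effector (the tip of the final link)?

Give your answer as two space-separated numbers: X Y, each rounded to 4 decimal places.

Answer: 6.3467 11.2198

Derivation:
joint[0] = (0.0000, 0.0000)  (base)
link 0: phi[0] = 70 = 70 deg
  cos(70 deg) = 0.3420, sin(70 deg) = 0.9397
  joint[1] = (0.0000, 0.0000) + 10.4 * (0.3420, 0.9397) = (0.0000 + 3.5570, 0.0000 + 9.7728) = (3.5570, 9.7728)
link 1: phi[1] = 70 + -85 = -15 deg
  cos(-15 deg) = 0.9659, sin(-15 deg) = -0.2588
  joint[2] = (3.5570, 9.7728) + 8.2 * (0.9659, -0.2588) = (3.5570 + 7.9206, 9.7728 + -2.1223) = (11.4776, 7.6505)
link 2: phi[2] = 70 + -85 + 85 = 70 deg
  cos(70 deg) = 0.3420, sin(70 deg) = 0.9397
  joint[3] = (11.4776, 7.6505) + 8.8 * (0.3420, 0.9397) = (11.4776 + 3.0098, 7.6505 + 8.2693) = (14.4874, 15.9198)
link 3: phi[3] = 70 + -85 + 85 + 140 = 210 deg
  cos(210 deg) = -0.8660, sin(210 deg) = -0.5000
  joint[4] = (14.4874, 15.9198) + 9.4 * (-0.8660, -0.5000) = (14.4874 + -8.1406, 15.9198 + -4.7000) = (6.3467, 11.2198)
End effector: (6.3467, 11.2198)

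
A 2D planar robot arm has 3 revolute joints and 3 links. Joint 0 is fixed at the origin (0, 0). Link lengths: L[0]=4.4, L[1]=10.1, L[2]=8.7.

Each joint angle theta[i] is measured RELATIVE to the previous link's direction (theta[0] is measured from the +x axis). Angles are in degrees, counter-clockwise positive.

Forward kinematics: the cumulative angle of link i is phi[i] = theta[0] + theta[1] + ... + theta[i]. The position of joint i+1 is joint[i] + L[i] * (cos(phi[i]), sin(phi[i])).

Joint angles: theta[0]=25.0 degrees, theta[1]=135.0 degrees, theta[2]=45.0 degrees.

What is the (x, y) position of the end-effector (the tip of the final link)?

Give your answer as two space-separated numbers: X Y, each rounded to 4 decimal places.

joint[0] = (0.0000, 0.0000)  (base)
link 0: phi[0] = 25 = 25 deg
  cos(25 deg) = 0.9063, sin(25 deg) = 0.4226
  joint[1] = (0.0000, 0.0000) + 4.4 * (0.9063, 0.4226) = (0.0000 + 3.9878, 0.0000 + 1.8595) = (3.9878, 1.8595)
link 1: phi[1] = 25 + 135 = 160 deg
  cos(160 deg) = -0.9397, sin(160 deg) = 0.3420
  joint[2] = (3.9878, 1.8595) + 10.1 * (-0.9397, 0.3420) = (3.9878 + -9.4909, 1.8595 + 3.4544) = (-5.5031, 5.3139)
link 2: phi[2] = 25 + 135 + 45 = 205 deg
  cos(205 deg) = -0.9063, sin(205 deg) = -0.4226
  joint[3] = (-5.5031, 5.3139) + 8.7 * (-0.9063, -0.4226) = (-5.5031 + -7.8849, 5.3139 + -3.6768) = (-13.3880, 1.6371)
End effector: (-13.3880, 1.6371)

Answer: -13.3880 1.6371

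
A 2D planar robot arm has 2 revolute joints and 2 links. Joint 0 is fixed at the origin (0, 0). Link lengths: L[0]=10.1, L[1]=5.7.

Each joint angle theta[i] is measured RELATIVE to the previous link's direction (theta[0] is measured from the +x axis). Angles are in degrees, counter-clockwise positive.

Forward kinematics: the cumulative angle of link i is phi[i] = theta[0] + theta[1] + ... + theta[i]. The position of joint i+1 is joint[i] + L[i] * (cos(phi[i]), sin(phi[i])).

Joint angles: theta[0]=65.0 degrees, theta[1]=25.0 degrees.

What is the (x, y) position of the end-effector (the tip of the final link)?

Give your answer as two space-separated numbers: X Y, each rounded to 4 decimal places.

joint[0] = (0.0000, 0.0000)  (base)
link 0: phi[0] = 65 = 65 deg
  cos(65 deg) = 0.4226, sin(65 deg) = 0.9063
  joint[1] = (0.0000, 0.0000) + 10.1 * (0.4226, 0.9063) = (0.0000 + 4.2684, 0.0000 + 9.1537) = (4.2684, 9.1537)
link 1: phi[1] = 65 + 25 = 90 deg
  cos(90 deg) = 0.0000, sin(90 deg) = 1.0000
  joint[2] = (4.2684, 9.1537) + 5.7 * (0.0000, 1.0000) = (4.2684 + 0.0000, 9.1537 + 5.7000) = (4.2684, 14.8537)
End effector: (4.2684, 14.8537)

Answer: 4.2684 14.8537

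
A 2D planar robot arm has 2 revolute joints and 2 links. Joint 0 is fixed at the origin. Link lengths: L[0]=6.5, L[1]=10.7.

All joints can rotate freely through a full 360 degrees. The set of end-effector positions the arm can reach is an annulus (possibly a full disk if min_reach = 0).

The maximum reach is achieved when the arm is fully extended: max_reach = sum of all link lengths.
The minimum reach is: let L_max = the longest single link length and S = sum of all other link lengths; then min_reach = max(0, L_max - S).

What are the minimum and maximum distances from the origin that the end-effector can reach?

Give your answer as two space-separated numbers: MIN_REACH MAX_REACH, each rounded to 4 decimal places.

Answer: 4.2000 17.2000

Derivation:
Link lengths: [6.5, 10.7]
max_reach = 6.5 + 10.7 = 17.2
L_max = max([6.5, 10.7]) = 10.7
S (sum of others) = 17.2 - 10.7 = 6.5
min_reach = max(0, 10.7 - 6.5) = max(0, 4.2) = 4.2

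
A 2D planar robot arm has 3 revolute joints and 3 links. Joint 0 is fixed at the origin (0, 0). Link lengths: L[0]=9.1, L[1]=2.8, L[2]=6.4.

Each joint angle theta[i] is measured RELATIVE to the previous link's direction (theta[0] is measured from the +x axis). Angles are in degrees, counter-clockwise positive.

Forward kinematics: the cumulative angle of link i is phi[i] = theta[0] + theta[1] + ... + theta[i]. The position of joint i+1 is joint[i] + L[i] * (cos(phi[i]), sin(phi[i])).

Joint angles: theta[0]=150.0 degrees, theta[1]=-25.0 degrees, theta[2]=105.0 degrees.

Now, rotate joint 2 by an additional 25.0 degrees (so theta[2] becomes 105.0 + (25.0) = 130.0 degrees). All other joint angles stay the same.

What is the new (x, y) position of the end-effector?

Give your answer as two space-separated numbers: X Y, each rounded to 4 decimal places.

joint[0] = (0.0000, 0.0000)  (base)
link 0: phi[0] = 150 = 150 deg
  cos(150 deg) = -0.8660, sin(150 deg) = 0.5000
  joint[1] = (0.0000, 0.0000) + 9.1 * (-0.8660, 0.5000) = (0.0000 + -7.8808, 0.0000 + 4.5500) = (-7.8808, 4.5500)
link 1: phi[1] = 150 + -25 = 125 deg
  cos(125 deg) = -0.5736, sin(125 deg) = 0.8192
  joint[2] = (-7.8808, 4.5500) + 2.8 * (-0.5736, 0.8192) = (-7.8808 + -1.6060, 4.5500 + 2.2936) = (-9.4868, 6.8436)
link 2: phi[2] = 150 + -25 + 130 = 255 deg
  cos(255 deg) = -0.2588, sin(255 deg) = -0.9659
  joint[3] = (-9.4868, 6.8436) + 6.4 * (-0.2588, -0.9659) = (-9.4868 + -1.6564, 6.8436 + -6.1819) = (-11.1433, 0.6617)
End effector: (-11.1433, 0.6617)

Answer: -11.1433 0.6617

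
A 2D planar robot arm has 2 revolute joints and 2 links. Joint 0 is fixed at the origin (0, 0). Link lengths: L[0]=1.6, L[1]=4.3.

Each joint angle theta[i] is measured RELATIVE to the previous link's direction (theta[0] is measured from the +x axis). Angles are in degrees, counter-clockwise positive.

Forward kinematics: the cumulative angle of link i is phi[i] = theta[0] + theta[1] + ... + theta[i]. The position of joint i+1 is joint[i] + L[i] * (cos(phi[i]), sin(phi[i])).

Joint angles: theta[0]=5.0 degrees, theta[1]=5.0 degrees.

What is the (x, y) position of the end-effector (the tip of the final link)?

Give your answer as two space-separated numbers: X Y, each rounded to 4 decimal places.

Answer: 5.8286 0.8861

Derivation:
joint[0] = (0.0000, 0.0000)  (base)
link 0: phi[0] = 5 = 5 deg
  cos(5 deg) = 0.9962, sin(5 deg) = 0.0872
  joint[1] = (0.0000, 0.0000) + 1.6 * (0.9962, 0.0872) = (0.0000 + 1.5939, 0.0000 + 0.1394) = (1.5939, 0.1394)
link 1: phi[1] = 5 + 5 = 10 deg
  cos(10 deg) = 0.9848, sin(10 deg) = 0.1736
  joint[2] = (1.5939, 0.1394) + 4.3 * (0.9848, 0.1736) = (1.5939 + 4.2347, 0.1394 + 0.7467) = (5.8286, 0.8861)
End effector: (5.8286, 0.8861)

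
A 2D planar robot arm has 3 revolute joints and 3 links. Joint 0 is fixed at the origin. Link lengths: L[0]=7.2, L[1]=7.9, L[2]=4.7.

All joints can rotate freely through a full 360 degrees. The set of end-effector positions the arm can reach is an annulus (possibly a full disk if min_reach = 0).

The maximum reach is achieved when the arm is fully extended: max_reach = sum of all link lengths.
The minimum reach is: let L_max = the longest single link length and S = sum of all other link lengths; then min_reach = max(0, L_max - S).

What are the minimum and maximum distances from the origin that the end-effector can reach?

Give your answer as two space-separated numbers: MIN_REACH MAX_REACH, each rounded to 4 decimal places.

Link lengths: [7.2, 7.9, 4.7]
max_reach = 7.2 + 7.9 + 4.7 = 19.8
L_max = max([7.2, 7.9, 4.7]) = 7.9
S (sum of others) = 19.8 - 7.9 = 11.9
min_reach = max(0, 7.9 - 11.9) = max(0, -4) = 0

Answer: 0.0000 19.8000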